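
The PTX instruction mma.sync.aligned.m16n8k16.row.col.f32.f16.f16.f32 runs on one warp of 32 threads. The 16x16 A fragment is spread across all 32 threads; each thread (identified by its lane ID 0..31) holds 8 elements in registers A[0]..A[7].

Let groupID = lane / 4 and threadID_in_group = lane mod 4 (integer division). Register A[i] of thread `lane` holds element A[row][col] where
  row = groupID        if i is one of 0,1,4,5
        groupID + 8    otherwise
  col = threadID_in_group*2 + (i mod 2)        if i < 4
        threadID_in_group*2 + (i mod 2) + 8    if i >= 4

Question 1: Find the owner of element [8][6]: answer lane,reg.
3,2

r=8→G=0,rhi=1  c=6→chi=0,T=3,p=0
L=0*4+3=3  i=0*4+1*2+0=2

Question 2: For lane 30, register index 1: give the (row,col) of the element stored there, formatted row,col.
7,5

L=30->g=30>>2=7, t=30&3=2
[1]->row 7+0=7  col 2·2+1+0=5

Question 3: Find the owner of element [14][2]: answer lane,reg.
25,2

r: 14->gid=6,r8=1  c: 2->c8=0,tid=1,i&1=0
L=6*4+1=25  i=0*4+1*2+0=2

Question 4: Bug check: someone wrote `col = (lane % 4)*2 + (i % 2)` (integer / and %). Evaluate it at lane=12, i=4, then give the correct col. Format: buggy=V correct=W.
`(lane % 4)*2 + (i % 2)`[12,4]=>0
lane 12: grp=3 (12/4), tig=0 (12%4)
i=4: r=3+0=3, c=0*2+0+8=8
col: 0 vs 8

buggy=0 correct=8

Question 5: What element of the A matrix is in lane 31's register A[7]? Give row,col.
L=31->gid=31>>2=7, tid=31&3=3
[7]->row 7+8=15  col 3·2+1+8=15

15,15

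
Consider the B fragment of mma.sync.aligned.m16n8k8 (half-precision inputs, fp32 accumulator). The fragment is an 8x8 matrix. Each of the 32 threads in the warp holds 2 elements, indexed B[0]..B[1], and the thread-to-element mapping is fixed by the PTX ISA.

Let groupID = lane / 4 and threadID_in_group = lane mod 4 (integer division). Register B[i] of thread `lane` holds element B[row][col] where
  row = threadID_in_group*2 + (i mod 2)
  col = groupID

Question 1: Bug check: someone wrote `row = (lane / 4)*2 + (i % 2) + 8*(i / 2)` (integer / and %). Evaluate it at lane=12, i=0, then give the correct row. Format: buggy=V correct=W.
`(lane / 4)*2 + (i % 2) + 8*(i / 2)`[12,0]=>6
L=12=>grp=12>>2=3, tig=12&3=0
[0]=>row 0·2+0=0  col grp=3
row: 6 vs 0

buggy=6 correct=0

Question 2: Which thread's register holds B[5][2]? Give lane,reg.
c=2→G=2  r=5→T=2,p=1
L=2*4+2=10  i=1=1

10,1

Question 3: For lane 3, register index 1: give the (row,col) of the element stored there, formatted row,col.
7,0

lane 3: gr=0 (3/4), th=3 (3%4)
i=1: r=3*2+1=7, c=gr=0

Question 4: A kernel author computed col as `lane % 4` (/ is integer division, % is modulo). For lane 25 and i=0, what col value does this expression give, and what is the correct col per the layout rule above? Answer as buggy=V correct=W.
`lane % 4`[25,0]=>1
lane 25: grp=6 (25/4), tig=1 (25%4)
i=0: r=1*2+0=2, c=grp=6
col: 1 vs 6

buggy=1 correct=6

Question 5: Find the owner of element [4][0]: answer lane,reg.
c: 0->gid=0  r: 4->tid=2,i&1=0
L=0*4+2=2  i=0=0

2,0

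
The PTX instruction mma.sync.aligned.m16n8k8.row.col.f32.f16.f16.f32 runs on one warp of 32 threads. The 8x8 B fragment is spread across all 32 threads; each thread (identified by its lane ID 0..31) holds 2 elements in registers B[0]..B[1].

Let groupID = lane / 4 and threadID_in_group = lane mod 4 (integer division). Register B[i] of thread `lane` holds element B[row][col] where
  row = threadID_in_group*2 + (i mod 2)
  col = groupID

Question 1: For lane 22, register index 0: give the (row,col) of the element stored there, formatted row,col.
lane 22->22/4=5, 22 mod 4=2
i=0  r:2·2+0->4  c:5

4,5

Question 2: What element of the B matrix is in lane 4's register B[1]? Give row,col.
4: g=1,t=0
[1] (0*2+1,1) = (1,1)

1,1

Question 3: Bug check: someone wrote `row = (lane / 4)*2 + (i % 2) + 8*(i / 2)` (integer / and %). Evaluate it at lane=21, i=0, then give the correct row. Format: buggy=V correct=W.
`(lane / 4)*2 + (i % 2) + 8*(i / 2)`[21,0]->10
lane 21->21/4=5, 21 mod 4=1
i=0  r:2·1+0->2  c:5
row: 10 vs 2

buggy=10 correct=2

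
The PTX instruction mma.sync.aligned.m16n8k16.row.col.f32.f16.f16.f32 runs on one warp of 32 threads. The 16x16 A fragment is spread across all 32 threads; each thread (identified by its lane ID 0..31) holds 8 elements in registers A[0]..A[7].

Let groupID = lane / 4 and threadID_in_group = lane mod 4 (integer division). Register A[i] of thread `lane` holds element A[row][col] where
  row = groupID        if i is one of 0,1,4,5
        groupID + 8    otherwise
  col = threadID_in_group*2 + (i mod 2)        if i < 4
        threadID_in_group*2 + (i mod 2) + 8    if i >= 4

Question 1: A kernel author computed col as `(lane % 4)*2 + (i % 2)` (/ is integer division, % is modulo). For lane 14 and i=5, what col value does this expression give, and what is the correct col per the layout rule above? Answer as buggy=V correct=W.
`(lane % 4)*2 + (i % 2)`[14,5]→5
14: G=3,T=2
[5] (3+0,2*2+1+8) = (3,13)
col: 5 vs 13

buggy=5 correct=13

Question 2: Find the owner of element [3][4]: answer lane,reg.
r: 3->gid=3,r8=0  c: 4->c8=0,tid=2,i&1=0
L=3*4+2=14  i=0*4+0*2+0=0

14,0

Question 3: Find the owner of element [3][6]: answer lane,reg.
15,0

r=3→G=3,rhi=0  c=6→chi=0,T=3,p=0
L=3*4+3=15  i=0*4+0*2+0=0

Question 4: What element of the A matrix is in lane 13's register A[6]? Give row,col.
L=13⇒gr=13>>2=3, th=13&3=1
[6]⇒row 3+8=11  col 1·2+0+8=10

11,10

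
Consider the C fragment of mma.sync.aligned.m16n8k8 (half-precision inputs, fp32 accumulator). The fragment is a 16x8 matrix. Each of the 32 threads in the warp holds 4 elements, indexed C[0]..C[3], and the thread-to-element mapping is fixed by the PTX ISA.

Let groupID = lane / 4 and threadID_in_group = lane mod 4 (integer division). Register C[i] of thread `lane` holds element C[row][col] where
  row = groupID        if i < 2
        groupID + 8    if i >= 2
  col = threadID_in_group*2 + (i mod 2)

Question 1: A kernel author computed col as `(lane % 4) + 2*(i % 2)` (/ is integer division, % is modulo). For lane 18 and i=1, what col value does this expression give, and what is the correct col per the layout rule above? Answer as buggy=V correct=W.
`(lane % 4) + 2*(i % 2)`[18,1]->4
18: g=4,t=2
[1] (4+0,2*2+1) = (4,5)
col: 4 vs 5

buggy=4 correct=5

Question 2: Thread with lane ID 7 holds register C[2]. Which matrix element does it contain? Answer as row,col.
lane 7: gid=1 (7/4), tid=3 (7%4)
i=2: r=1+8=9, c=3*2+0=6

9,6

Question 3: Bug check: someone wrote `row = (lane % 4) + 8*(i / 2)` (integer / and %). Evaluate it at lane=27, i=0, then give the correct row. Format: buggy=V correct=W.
`(lane % 4) + 8*(i / 2)`[27,0]->3
L=27->g=27>>2=6, t=27&3=3
[0]->row 6+0=6  col 3·2+0=6
row: 3 vs 6

buggy=3 correct=6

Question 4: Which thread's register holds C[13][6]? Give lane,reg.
23,2

r=13->g=5,rb=1  c=6->t=3,b0=0
L=5*4+3=23  i=1*2+0=2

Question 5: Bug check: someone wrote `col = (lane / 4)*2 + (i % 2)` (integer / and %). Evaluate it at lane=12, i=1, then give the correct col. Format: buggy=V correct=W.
buggy=7 correct=1

`(lane / 4)*2 + (i % 2)`[12,1]->7
12: g=3,t=0
[1] (3+0,0*2+1) = (3,1)
col: 7 vs 1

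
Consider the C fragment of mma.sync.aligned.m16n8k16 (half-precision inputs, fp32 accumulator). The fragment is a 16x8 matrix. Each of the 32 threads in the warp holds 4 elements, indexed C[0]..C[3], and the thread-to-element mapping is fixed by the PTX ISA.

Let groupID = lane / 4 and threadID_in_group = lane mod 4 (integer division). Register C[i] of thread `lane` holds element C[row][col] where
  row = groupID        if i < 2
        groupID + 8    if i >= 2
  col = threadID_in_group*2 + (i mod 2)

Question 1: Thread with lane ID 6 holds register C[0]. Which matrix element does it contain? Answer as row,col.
6: g=1,t=2
[0] (1+0,2*2+0) = (1,4)

1,4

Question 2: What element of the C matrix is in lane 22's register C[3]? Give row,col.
lane 22->22/4=5, 22 mod 4=2
i=3  r:5+8->13  c:2·2+1->5

13,5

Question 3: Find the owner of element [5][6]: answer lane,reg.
r: 5->gid=5,r8=0  c: 6->tid=3,i&1=0
L=5*4+3=23  i=0*2+0=0

23,0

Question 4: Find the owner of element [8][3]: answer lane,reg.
r:8=>grp=0,rB=1  c:3=>tig=1,lo=1
L=0*4+1=1  i=1*2+1=3

1,3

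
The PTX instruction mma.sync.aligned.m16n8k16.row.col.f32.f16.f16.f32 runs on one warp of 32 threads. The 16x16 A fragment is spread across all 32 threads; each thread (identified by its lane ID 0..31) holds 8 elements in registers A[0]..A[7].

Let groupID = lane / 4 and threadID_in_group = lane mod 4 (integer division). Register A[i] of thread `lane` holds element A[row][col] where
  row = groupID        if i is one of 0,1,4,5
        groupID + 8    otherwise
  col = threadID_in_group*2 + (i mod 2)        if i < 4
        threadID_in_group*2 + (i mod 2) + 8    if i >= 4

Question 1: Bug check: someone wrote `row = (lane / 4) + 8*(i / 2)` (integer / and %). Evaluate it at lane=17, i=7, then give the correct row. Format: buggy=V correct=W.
buggy=28 correct=12

`(lane / 4) + 8*(i / 2)`[17,7]→28
17: G=4,T=1
[7] (4+8,1*2+1+8) = (12,11)
row: 28 vs 12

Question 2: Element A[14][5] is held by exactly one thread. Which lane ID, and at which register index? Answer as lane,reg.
r=14->g=6,rb=1  c=5->cb=0,t=2,b0=1
L=6*4+2=26  i=0*4+1*2+1=3

26,3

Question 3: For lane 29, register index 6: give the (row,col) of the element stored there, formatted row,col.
15,10

lane 29: g=7 (29/4), t=1 (29%4)
i=6: r=7+8=15, c=1*2+0+8=10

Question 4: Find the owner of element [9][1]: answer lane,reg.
4,3

r:9=>grp=1,rB=1  c:1=>cB=0,tig=0,lo=1
L=1*4+0=4  i=0*4+1*2+1=3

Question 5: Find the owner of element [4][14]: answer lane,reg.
19,4

r:4=>grp=4,rB=0  c:14=>cB=1,tig=3,lo=0
L=4*4+3=19  i=1*4+0*2+0=4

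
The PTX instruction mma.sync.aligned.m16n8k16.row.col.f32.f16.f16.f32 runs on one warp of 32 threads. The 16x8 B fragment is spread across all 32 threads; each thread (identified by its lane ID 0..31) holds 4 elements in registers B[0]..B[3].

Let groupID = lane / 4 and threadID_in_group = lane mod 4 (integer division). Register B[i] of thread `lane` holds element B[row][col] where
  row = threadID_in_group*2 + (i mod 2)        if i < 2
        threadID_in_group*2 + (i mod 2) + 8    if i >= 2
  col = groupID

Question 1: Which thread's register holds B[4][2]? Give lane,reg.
c: 2->gid=2  r: 4->r8=0,tid=2,i&1=0
L=2*4+2=10  i=0*2+0=0

10,0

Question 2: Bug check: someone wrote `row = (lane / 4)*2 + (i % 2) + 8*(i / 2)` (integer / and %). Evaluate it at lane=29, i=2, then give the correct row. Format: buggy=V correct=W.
buggy=22 correct=10

`(lane / 4)*2 + (i % 2) + 8*(i / 2)`[29,2]=>22
L=29=>grp=29>>2=7, tig=29&3=1
[2]=>row 1·2+0+8=10  col grp=7
row: 22 vs 10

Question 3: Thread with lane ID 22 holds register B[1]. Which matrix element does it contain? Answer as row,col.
5,5

lane 22: gr=5 (22/4), th=2 (22%4)
i=1: r=2*2+1+0=5, c=gr=5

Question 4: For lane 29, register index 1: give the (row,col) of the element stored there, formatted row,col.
3,7

29: gr=7,th=1
[1] (1*2+1+0,7) = (3,7)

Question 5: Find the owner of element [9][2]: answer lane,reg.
c=2⇒gr=2  r=9⇒Rb=1,th=0,odd=1
L=2*4+0=8  i=1*2+1=3

8,3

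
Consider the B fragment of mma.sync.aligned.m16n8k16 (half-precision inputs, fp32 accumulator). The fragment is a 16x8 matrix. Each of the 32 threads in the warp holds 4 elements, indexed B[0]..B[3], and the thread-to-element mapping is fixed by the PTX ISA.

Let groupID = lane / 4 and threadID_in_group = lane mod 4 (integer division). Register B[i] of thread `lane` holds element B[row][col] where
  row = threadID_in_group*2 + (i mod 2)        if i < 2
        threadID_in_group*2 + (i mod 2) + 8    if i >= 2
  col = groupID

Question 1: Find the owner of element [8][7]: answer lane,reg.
28,2

c=7→G=7  r=8→rhi=1,T=0,p=0
L=7*4+0=28  i=1*2+0=2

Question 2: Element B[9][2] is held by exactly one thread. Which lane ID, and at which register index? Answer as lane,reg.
c: 2->gid=2  r: 9->r8=1,tid=0,i&1=1
L=2*4+0=8  i=1*2+1=3

8,3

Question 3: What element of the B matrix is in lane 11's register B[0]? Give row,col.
lane 11: G=2 (11/4), T=3 (11%4)
i=0: r=3*2+0+0=6, c=G=2

6,2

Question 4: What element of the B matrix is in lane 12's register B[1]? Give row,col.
12: g=3,t=0
[1] (0*2+1+0,3) = (1,3)

1,3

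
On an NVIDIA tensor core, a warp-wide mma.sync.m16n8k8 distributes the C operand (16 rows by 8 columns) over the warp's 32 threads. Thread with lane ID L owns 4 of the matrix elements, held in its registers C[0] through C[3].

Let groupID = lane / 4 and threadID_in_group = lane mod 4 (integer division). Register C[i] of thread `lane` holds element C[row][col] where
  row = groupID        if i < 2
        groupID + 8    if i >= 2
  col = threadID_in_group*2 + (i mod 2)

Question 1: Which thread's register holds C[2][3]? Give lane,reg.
9,1

r=2⇒gr=2,Rb=0  c=3⇒th=1,odd=1
L=2*4+1=9  i=0*2+1=1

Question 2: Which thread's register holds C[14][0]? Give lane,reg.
24,2

r=14->g=6,rb=1  c=0->t=0,b0=0
L=6*4+0=24  i=1*2+0=2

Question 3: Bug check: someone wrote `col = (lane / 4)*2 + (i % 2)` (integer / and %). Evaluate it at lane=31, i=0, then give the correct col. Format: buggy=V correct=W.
buggy=14 correct=6

`(lane / 4)*2 + (i % 2)`[31,0]→14
31: G=7,T=3
[0] (7+0,3*2+0) = (7,6)
col: 14 vs 6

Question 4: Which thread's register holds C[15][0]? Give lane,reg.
28,2

r=15→G=7,rhi=1  c=0→T=0,p=0
L=7*4+0=28  i=1*2+0=2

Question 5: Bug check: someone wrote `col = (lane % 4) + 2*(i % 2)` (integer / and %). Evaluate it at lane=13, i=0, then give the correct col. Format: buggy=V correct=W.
`(lane % 4) + 2*(i % 2)`[13,0]->1
13: g=3,t=1
[0] (3+0,1*2+0) = (3,2)
col: 1 vs 2

buggy=1 correct=2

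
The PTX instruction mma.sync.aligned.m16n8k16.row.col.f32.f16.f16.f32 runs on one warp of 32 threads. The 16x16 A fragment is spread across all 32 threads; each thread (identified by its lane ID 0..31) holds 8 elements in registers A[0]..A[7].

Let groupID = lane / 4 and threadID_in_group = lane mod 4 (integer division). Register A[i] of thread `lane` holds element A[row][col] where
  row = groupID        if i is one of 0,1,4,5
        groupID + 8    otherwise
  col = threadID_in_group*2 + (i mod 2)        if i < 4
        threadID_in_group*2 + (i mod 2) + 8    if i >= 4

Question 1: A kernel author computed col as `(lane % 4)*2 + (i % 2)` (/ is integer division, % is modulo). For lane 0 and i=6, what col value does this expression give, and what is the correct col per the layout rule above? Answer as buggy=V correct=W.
buggy=0 correct=8

`(lane % 4)*2 + (i % 2)`[0,6]=>0
lane 0=>0/4=0, 0 mod 4=0
i=6  r:0+8=>8  c:2·0+0+8=>8
col: 0 vs 8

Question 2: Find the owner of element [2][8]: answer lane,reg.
8,4

r=2⇒gr=2,Rb=0  c=8⇒Cb=1,th=0,odd=0
L=2*4+0=8  i=1*4+0*2+0=4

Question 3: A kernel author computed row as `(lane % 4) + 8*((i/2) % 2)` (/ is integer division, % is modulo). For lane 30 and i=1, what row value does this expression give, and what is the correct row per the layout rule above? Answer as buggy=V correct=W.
`(lane % 4) + 8*((i/2) % 2)`[30,1]->2
30: g=7,t=2
[1] (7+0,2*2+1+0) = (7,5)
row: 2 vs 7

buggy=2 correct=7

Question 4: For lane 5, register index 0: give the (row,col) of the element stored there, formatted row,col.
1,2

lane 5->5/4=1, 5 mod 4=1
i=0  r:1+0->1  c:2·1+0+0->2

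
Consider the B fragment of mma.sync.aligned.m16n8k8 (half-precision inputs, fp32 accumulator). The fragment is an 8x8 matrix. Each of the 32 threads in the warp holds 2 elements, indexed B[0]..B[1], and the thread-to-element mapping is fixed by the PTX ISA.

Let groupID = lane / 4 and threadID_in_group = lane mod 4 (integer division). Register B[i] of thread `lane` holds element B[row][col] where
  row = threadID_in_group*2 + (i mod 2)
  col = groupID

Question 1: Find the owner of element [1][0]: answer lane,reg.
c: 0->gid=0  r: 1->tid=0,i&1=1
L=0*4+0=0  i=1=1

0,1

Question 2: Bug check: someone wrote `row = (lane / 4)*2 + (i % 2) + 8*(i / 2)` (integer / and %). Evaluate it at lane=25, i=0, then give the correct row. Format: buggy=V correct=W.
`(lane / 4)*2 + (i % 2) + 8*(i / 2)`[25,0]->12
lane 25->25/4=6, 25 mod 4=1
i=0  r:2·1+0->2  c:6
row: 12 vs 2

buggy=12 correct=2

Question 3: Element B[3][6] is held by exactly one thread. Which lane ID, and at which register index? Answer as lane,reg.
c=6⇒gr=6  r=3⇒th=1,odd=1
L=6*4+1=25  i=1=1

25,1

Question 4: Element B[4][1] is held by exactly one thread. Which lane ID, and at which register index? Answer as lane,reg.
c:1=>grp=1  r:4=>tig=2,lo=0
L=1*4+2=6  i=0=0

6,0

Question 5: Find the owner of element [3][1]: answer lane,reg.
5,1

c: 1->gid=1  r: 3->tid=1,i&1=1
L=1*4+1=5  i=1=1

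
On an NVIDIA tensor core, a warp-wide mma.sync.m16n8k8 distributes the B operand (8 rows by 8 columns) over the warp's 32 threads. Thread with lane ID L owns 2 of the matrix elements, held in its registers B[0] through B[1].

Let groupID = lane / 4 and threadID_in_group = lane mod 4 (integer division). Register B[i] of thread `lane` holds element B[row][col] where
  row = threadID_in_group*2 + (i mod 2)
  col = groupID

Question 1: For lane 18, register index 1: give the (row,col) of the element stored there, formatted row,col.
5,4

lane 18: g=4 (18/4), t=2 (18%4)
i=1: r=2*2+1=5, c=g=4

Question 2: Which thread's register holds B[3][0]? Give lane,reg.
c=0→G=0  r=3→T=1,p=1
L=0*4+1=1  i=1=1

1,1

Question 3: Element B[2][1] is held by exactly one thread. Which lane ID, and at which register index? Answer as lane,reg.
c=1->g=1  r=2->t=1,b0=0
L=1*4+1=5  i=0=0

5,0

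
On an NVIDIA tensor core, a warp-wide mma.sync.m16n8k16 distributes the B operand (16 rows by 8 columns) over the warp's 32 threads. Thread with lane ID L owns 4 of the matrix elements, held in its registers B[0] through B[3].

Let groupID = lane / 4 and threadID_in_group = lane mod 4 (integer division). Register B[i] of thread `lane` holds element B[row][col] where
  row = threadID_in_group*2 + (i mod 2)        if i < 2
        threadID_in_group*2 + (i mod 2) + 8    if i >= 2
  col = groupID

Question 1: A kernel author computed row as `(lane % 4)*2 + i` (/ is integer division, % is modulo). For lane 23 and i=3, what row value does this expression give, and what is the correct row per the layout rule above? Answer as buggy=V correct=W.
`(lane % 4)*2 + i`[23,3]=>9
23: grp=5,tig=3
[3] (3*2+1+8,5) = (15,5)
row: 9 vs 15

buggy=9 correct=15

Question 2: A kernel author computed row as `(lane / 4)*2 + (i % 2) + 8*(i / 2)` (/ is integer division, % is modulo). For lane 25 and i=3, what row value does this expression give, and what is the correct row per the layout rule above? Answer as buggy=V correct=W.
buggy=21 correct=11

`(lane / 4)*2 + (i % 2) + 8*(i / 2)`[25,3]→21
L=25→G=25>>2=6, T=25&3=1
[3]→row 1·2+1+8=11  col G=6
row: 21 vs 11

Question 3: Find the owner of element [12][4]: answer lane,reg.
c: 4->gid=4  r: 12->r8=1,tid=2,i&1=0
L=4*4+2=18  i=1*2+0=2

18,2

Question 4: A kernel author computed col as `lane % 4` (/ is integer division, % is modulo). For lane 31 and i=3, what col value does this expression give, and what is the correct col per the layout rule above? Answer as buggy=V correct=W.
buggy=3 correct=7

`lane % 4`[31,3]=>3
lane 31: grp=7 (31/4), tig=3 (31%4)
i=3: r=3*2+1+8=15, c=grp=7
col: 3 vs 7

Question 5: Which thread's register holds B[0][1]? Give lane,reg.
c:1=>grp=1  r:0=>rB=0,tig=0,lo=0
L=1*4+0=4  i=0*2+0=0

4,0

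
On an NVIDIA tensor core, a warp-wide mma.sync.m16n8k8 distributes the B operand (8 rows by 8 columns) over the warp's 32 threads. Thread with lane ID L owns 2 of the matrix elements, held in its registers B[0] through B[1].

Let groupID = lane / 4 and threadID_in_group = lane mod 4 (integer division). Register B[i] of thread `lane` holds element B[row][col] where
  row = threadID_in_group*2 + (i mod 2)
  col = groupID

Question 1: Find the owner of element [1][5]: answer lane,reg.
c=5⇒gr=5  r=1⇒th=0,odd=1
L=5*4+0=20  i=1=1

20,1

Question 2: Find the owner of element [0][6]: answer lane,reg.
c: 6->gid=6  r: 0->tid=0,i&1=0
L=6*4+0=24  i=0=0

24,0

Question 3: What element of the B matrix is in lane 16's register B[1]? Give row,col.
1,4

lane 16: G=4 (16/4), T=0 (16%4)
i=1: r=0*2+1=1, c=G=4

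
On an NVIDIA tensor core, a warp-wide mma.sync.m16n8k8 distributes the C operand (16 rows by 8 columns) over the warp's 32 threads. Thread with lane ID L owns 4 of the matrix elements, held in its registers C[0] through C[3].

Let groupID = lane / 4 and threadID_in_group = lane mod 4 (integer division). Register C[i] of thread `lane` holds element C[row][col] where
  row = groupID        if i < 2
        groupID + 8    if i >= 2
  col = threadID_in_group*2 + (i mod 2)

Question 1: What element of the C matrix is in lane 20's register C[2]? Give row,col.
13,0

L=20=>grp=20>>2=5, tig=20&3=0
[2]=>row 5+8=13  col 0·2+0=0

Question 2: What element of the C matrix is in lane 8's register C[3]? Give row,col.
8: g=2,t=0
[3] (2+8,0*2+1) = (10,1)

10,1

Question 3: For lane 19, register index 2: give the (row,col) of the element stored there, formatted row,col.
12,6

lane 19: gid=4 (19/4), tid=3 (19%4)
i=2: r=4+8=12, c=3*2+0=6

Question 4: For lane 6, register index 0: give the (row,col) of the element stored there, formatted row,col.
1,4

lane 6: gr=1 (6/4), th=2 (6%4)
i=0: r=1+0=1, c=2*2+0=4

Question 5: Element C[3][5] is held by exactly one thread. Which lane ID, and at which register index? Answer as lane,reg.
14,1

r=3->g=3,rb=0  c=5->t=2,b0=1
L=3*4+2=14  i=0*2+1=1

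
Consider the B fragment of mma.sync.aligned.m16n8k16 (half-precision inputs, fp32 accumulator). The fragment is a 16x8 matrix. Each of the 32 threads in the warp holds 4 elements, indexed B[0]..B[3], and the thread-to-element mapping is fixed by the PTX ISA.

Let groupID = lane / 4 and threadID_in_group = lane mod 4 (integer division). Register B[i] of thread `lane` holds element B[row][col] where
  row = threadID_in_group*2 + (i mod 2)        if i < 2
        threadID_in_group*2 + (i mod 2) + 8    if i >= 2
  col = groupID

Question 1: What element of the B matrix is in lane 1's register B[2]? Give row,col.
lane 1=>1/4=0, 1 mod 4=1
i=2  r:2·1+0+8=>10  c:0

10,0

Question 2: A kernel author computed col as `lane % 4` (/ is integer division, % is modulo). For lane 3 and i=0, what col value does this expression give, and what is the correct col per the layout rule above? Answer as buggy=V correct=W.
`lane % 4`[3,0]⇒3
3: gr=0,th=3
[0] (3*2+0+0,0) = (6,0)
col: 3 vs 0

buggy=3 correct=0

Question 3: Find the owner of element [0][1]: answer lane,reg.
4,0

c: 1->gid=1  r: 0->r8=0,tid=0,i&1=0
L=1*4+0=4  i=0*2+0=0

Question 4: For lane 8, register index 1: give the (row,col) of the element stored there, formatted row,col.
8: G=2,T=0
[1] (0*2+1+0,2) = (1,2)

1,2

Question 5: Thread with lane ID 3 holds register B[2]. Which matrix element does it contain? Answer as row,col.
14,0

L=3->g=3>>2=0, t=3&3=3
[2]->row 3·2+0+8=14  col g=0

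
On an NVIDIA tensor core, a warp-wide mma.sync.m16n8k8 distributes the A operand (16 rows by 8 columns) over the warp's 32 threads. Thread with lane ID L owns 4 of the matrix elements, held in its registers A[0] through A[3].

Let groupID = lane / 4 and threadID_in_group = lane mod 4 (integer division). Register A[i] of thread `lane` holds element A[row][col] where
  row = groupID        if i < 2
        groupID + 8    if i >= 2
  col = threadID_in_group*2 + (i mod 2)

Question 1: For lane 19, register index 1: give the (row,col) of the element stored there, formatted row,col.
4,7

L=19->gid=19>>2=4, tid=19&3=3
[1]->row 4+0=4  col 3·2+1=7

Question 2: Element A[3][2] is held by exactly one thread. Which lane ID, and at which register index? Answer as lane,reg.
r=3→G=3,rhi=0  c=2→T=1,p=0
L=3*4+1=13  i=0*2+0=0

13,0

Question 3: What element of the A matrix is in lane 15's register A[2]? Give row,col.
11,6

lane 15⇒15/4=3, 15 mod 4=3
i=2  r:3+8⇒11  c:2·3+0⇒6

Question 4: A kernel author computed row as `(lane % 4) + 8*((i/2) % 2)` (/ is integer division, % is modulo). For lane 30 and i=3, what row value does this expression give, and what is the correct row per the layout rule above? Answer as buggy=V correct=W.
buggy=10 correct=15

`(lane % 4) + 8*((i/2) % 2)`[30,3]=>10
lane 30=>30/4=7, 30 mod 4=2
i=3  r:7+8=>15  c:2·2+1=>5
row: 10 vs 15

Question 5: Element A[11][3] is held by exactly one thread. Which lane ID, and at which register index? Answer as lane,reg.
13,3

r=11→G=3,rhi=1  c=3→T=1,p=1
L=3*4+1=13  i=1*2+1=3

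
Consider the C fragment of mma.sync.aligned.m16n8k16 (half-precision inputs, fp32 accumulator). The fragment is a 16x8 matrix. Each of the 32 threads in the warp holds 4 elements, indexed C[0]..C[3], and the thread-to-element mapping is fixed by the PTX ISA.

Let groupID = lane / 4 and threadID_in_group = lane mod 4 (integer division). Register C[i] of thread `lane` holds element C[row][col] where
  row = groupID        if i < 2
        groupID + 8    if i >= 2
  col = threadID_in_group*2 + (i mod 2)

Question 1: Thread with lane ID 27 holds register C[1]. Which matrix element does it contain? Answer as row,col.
6,7

lane 27: grp=6 (27/4), tig=3 (27%4)
i=1: r=6+0=6, c=3*2+1=7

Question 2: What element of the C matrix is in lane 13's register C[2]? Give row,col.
11,2

13: G=3,T=1
[2] (3+8,1*2+0) = (11,2)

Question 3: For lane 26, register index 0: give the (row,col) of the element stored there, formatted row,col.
26: grp=6,tig=2
[0] (6+0,2*2+0) = (6,4)

6,4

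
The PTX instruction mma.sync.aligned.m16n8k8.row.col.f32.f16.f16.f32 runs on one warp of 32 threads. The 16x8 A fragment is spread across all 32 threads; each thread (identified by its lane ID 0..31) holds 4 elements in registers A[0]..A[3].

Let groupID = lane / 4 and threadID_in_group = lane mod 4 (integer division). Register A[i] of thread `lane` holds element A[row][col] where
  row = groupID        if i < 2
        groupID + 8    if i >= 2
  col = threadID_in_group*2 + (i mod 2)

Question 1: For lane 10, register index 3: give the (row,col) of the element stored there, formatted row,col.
10,5

10: gid=2,tid=2
[3] (2+8,2*2+1) = (10,5)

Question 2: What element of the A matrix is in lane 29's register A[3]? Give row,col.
L=29⇒gr=29>>2=7, th=29&3=1
[3]⇒row 7+8=15  col 1·2+1=3

15,3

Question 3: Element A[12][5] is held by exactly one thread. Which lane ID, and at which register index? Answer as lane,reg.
r:12=>grp=4,rB=1  c:5=>tig=2,lo=1
L=4*4+2=18  i=1*2+1=3

18,3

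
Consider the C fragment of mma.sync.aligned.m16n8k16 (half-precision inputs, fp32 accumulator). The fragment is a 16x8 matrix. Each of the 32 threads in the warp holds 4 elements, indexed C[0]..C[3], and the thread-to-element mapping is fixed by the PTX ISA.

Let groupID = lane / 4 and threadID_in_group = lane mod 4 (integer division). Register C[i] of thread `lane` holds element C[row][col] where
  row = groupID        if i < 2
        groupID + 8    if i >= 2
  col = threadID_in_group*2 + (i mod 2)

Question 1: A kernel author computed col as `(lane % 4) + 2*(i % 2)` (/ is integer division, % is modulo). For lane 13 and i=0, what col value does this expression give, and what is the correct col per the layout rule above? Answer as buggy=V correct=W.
`(lane % 4) + 2*(i % 2)`[13,0]→1
13: G=3,T=1
[0] (3+0,1*2+0) = (3,2)
col: 1 vs 2

buggy=1 correct=2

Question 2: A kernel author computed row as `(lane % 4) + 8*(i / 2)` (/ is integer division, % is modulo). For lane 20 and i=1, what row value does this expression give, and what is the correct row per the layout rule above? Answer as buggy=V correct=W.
`(lane % 4) + 8*(i / 2)`[20,1]⇒0
20: gr=5,th=0
[1] (5+0,0*2+1) = (5,1)
row: 0 vs 5

buggy=0 correct=5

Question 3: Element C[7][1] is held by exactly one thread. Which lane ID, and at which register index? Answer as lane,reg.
28,1

r: 7->gid=7,r8=0  c: 1->tid=0,i&1=1
L=7*4+0=28  i=0*2+1=1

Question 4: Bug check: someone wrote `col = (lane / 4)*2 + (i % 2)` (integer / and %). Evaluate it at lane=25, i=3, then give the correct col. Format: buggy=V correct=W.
`(lane / 4)*2 + (i % 2)`[25,3]⇒13
lane 25: gr=6 (25/4), th=1 (25%4)
i=3: r=6+8=14, c=1*2+1=3
col: 13 vs 3

buggy=13 correct=3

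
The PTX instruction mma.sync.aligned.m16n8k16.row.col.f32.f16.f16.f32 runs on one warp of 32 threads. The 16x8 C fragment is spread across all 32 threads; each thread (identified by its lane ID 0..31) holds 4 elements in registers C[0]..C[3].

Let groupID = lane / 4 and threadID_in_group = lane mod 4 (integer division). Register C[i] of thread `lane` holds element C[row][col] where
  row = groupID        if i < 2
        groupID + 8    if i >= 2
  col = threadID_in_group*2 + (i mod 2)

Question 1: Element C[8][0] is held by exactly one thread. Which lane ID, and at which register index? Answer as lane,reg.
r=8⇒gr=0,Rb=1  c=0⇒th=0,odd=0
L=0*4+0=0  i=1*2+0=2

0,2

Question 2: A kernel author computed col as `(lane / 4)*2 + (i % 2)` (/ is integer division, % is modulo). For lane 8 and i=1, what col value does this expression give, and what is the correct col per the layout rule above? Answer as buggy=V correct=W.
buggy=5 correct=1

`(lane / 4)*2 + (i % 2)`[8,1]→5
L=8→G=8>>2=2, T=8&3=0
[1]→row 2+0=2  col 0·2+1=1
col: 5 vs 1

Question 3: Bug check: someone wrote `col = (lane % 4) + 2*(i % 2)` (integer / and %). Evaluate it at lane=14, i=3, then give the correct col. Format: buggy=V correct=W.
buggy=4 correct=5

`(lane % 4) + 2*(i % 2)`[14,3]->4
lane 14: g=3 (14/4), t=2 (14%4)
i=3: r=3+8=11, c=2*2+1=5
col: 4 vs 5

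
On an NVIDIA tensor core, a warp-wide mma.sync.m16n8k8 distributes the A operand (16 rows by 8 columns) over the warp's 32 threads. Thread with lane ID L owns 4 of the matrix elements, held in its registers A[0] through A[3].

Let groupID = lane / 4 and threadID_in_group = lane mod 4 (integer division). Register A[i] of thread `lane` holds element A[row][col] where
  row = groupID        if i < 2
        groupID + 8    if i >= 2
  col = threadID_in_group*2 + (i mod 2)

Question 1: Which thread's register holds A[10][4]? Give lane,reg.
10,2

r=10⇒gr=2,Rb=1  c=4⇒th=2,odd=0
L=2*4+2=10  i=1*2+0=2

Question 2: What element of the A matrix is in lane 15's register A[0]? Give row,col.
L=15->gid=15>>2=3, tid=15&3=3
[0]->row 3+0=3  col 3·2+0=6

3,6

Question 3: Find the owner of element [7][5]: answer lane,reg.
30,1

r=7⇒gr=7,Rb=0  c=5⇒th=2,odd=1
L=7*4+2=30  i=0*2+1=1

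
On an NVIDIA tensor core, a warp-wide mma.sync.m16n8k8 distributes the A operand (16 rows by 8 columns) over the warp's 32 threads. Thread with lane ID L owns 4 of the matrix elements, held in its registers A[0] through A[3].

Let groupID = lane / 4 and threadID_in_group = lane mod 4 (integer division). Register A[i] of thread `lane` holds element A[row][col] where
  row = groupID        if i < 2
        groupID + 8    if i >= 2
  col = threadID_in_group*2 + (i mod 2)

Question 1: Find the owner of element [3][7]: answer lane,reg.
r: 3->gid=3,r8=0  c: 7->tid=3,i&1=1
L=3*4+3=15  i=0*2+1=1

15,1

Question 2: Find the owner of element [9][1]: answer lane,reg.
r=9->g=1,rb=1  c=1->t=0,b0=1
L=1*4+0=4  i=1*2+1=3

4,3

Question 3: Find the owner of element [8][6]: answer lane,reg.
3,2

r:8=>grp=0,rB=1  c:6=>tig=3,lo=0
L=0*4+3=3  i=1*2+0=2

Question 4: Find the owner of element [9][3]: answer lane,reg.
r: 9->gid=1,r8=1  c: 3->tid=1,i&1=1
L=1*4+1=5  i=1*2+1=3

5,3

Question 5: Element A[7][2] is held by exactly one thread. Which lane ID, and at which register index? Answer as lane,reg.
r=7->g=7,rb=0  c=2->t=1,b0=0
L=7*4+1=29  i=0*2+0=0

29,0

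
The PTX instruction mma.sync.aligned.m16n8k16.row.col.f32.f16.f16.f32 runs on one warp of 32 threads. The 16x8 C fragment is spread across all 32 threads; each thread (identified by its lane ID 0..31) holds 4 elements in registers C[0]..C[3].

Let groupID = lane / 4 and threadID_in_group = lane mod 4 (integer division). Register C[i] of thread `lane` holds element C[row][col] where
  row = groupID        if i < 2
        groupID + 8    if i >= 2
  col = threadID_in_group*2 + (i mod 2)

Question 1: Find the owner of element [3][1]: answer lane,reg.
12,1

r=3→G=3,rhi=0  c=1→T=0,p=1
L=3*4+0=12  i=0*2+1=1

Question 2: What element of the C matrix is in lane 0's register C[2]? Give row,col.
lane 0=>0/4=0, 0 mod 4=0
i=2  r:0+8=>8  c:2·0+0=>0

8,0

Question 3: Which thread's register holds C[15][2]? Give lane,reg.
r: 15->gid=7,r8=1  c: 2->tid=1,i&1=0
L=7*4+1=29  i=1*2+0=2

29,2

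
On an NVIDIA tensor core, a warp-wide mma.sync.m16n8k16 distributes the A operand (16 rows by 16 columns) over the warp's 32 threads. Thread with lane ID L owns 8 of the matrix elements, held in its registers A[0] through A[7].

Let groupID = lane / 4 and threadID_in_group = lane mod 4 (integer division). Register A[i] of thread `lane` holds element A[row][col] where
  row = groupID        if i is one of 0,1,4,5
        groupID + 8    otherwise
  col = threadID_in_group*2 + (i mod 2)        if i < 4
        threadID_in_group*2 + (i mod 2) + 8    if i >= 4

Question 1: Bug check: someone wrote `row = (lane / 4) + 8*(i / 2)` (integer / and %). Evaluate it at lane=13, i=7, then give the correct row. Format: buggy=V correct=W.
buggy=27 correct=11

`(lane / 4) + 8*(i / 2)`[13,7]->27
lane 13->13/4=3, 13 mod 4=1
i=7  r:3+8->11  c:2·1+1+8->11
row: 27 vs 11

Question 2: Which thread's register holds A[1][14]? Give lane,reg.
r=1->g=1,rb=0  c=14->cb=1,t=3,b0=0
L=1*4+3=7  i=1*4+0*2+0=4

7,4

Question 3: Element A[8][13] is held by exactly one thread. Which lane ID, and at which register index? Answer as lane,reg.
r=8→G=0,rhi=1  c=13→chi=1,T=2,p=1
L=0*4+2=2  i=1*4+1*2+1=7

2,7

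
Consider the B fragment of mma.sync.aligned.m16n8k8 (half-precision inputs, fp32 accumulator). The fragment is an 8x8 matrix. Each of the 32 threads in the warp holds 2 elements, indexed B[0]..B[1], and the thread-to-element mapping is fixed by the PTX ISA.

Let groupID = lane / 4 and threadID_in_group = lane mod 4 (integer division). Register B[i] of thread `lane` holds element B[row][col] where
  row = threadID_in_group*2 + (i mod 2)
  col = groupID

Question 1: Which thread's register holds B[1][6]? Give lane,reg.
24,1

c: 6->gid=6  r: 1->tid=0,i&1=1
L=6*4+0=24  i=1=1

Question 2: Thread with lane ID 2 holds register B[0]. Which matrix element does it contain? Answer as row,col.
4,0

2: grp=0,tig=2
[0] (2*2+0,0) = (4,0)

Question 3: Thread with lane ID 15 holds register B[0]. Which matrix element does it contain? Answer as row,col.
6,3

L=15⇒gr=15>>2=3, th=15&3=3
[0]⇒row 3·2+0=6  col gr=3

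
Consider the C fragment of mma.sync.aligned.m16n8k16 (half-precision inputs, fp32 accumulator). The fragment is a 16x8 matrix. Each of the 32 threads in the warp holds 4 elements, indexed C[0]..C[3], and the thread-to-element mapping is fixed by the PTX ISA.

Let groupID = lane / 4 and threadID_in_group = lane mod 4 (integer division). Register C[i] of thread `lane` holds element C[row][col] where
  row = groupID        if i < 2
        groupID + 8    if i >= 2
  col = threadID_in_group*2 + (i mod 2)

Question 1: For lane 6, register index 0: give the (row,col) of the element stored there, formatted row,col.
L=6->g=6>>2=1, t=6&3=2
[0]->row 1+0=1  col 2·2+0=4

1,4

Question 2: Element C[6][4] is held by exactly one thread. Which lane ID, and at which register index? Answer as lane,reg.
26,0

r: 6->gid=6,r8=0  c: 4->tid=2,i&1=0
L=6*4+2=26  i=0*2+0=0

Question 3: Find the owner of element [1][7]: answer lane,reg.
r: 1->gid=1,r8=0  c: 7->tid=3,i&1=1
L=1*4+3=7  i=0*2+1=1

7,1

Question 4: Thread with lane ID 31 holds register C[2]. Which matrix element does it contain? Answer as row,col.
lane 31⇒31/4=7, 31 mod 4=3
i=2  r:7+8⇒15  c:2·3+0⇒6

15,6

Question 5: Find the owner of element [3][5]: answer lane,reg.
14,1

r: 3->gid=3,r8=0  c: 5->tid=2,i&1=1
L=3*4+2=14  i=0*2+1=1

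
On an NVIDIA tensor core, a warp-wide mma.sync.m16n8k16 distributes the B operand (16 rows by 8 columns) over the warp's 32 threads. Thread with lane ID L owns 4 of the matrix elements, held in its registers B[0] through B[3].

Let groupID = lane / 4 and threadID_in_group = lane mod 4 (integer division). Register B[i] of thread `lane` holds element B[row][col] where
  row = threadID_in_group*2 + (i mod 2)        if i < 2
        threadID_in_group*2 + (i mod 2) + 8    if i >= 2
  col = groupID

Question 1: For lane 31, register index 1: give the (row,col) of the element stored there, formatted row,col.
7,7

31: grp=7,tig=3
[1] (3*2+1+0,7) = (7,7)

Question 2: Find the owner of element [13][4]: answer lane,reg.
c=4⇒gr=4  r=13⇒Rb=1,th=2,odd=1
L=4*4+2=18  i=1*2+1=3

18,3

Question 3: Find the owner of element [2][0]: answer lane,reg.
1,0

c=0->g=0  r=2->rb=0,t=1,b0=0
L=0*4+1=1  i=0*2+0=0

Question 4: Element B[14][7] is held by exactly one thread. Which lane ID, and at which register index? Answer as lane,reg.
c:7=>grp=7  r:14=>rB=1,tig=3,lo=0
L=7*4+3=31  i=1*2+0=2

31,2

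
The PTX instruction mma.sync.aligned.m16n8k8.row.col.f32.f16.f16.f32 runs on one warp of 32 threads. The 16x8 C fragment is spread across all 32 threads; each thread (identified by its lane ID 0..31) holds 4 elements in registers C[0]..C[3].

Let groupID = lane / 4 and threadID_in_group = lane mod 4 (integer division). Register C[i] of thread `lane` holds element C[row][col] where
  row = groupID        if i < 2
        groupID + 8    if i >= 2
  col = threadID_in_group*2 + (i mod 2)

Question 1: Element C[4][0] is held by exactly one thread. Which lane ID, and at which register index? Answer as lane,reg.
16,0

r:4=>grp=4,rB=0  c:0=>tig=0,lo=0
L=4*4+0=16  i=0*2+0=0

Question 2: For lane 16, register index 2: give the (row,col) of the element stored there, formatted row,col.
L=16→G=16>>2=4, T=16&3=0
[2]→row 4+8=12  col 0·2+0=0

12,0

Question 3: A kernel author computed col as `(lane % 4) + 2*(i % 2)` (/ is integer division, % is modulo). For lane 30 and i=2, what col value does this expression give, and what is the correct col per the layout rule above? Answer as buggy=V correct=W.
buggy=2 correct=4

`(lane % 4) + 2*(i % 2)`[30,2]⇒2
lane 30⇒30/4=7, 30 mod 4=2
i=2  r:7+8⇒15  c:2·2+0⇒4
col: 2 vs 4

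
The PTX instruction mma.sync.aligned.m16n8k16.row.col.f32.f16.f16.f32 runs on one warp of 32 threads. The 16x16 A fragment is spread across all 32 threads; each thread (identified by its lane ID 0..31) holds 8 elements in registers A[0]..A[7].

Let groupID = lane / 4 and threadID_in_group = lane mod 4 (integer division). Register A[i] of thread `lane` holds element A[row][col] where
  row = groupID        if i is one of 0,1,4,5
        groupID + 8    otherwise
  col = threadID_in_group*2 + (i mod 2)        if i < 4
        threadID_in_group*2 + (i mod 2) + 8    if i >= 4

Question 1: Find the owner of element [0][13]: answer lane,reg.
r:0=>grp=0,rB=0  c:13=>cB=1,tig=2,lo=1
L=0*4+2=2  i=1*4+0*2+1=5

2,5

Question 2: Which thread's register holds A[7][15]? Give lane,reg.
r=7->g=7,rb=0  c=15->cb=1,t=3,b0=1
L=7*4+3=31  i=1*4+0*2+1=5

31,5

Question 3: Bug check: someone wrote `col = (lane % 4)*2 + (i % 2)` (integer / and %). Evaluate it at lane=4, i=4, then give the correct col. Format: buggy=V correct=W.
`(lane % 4)*2 + (i % 2)`[4,4]=>0
L=4=>grp=4>>2=1, tig=4&3=0
[4]=>row 1+0=1  col 0·2+0+8=8
col: 0 vs 8

buggy=0 correct=8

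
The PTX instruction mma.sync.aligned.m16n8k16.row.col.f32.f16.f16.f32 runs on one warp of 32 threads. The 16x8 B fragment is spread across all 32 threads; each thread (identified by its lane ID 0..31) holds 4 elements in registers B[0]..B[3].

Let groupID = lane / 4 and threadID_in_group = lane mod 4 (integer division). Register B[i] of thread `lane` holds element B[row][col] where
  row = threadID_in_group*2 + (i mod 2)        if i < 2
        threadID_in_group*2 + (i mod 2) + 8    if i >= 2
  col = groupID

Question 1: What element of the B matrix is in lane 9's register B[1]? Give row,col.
L=9->g=9>>2=2, t=9&3=1
[1]->row 1·2+1+0=3  col g=2

3,2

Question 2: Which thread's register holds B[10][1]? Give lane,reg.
5,2

c=1⇒gr=1  r=10⇒Rb=1,th=1,odd=0
L=1*4+1=5  i=1*2+0=2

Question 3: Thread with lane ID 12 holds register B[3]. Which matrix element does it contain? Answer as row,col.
9,3

lane 12⇒12/4=3, 12 mod 4=0
i=3  r:2·0+1+8⇒9  c:3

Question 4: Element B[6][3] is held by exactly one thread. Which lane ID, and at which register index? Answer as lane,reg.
15,0

c:3=>grp=3  r:6=>rB=0,tig=3,lo=0
L=3*4+3=15  i=0*2+0=0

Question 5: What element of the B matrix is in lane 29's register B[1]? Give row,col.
3,7

L=29⇒gr=29>>2=7, th=29&3=1
[1]⇒row 1·2+1+0=3  col gr=7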